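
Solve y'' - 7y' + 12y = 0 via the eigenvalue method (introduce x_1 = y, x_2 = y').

Let x_1 = y, x_2 = y'. Then x_1' = x_2 and x_2' = -12x_1 + 7x_2.
A = [[0,1],[-12,7]]; det(A-λI) = λ^2 - 7λ + 12.
Eigenvalues λ = 3, 4 with eigenvectors (1,3), (1,4).

y(t) = C_1e^(3t) + C_2e^(4t)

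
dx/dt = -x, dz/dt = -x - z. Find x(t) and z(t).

x(t) = c_2e^(-t), z(t) = -c_1e^(-t) - c_2te^(-t) + 3c_2e^(-t)

Coefficient matrix A = [[-1, 0], [-1, -1]].
Characteristic polynomial det(A - λI) = λ^2 + 2λ + 1 = 0.
Single eigenvalue λ = -1 with algebraic multiplicity 2.
Eigenvector v = (0,-1); generalized eigenvector w with (A-λI)w=v is (1,3).
General solution: e^(-t)[c_1·v + c_2·(t·v + w)].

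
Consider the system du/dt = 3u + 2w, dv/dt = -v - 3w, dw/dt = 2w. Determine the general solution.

u(t) = K_1e^(3t) - 2K_2e^(2t), v(t) = -K_2e^(2t) + K_3e^(-t), w(t) = K_2e^(2t)

Coefficient matrix A = [[3, 0, 2], [0, -1, -3], [0, 0, 2]].
det(A - λI) = 0 gives eigenvalues λ = 3, 2, -1.
For λ=3: eigenvector (1,0,0).
For λ=2: eigenvector (-2,-1,1).
For λ=-1: eigenvector (0,1,0).
General solution: K_1e^(3t)(1,0,0) + K_2e^(2t)(-2,-1,1) + K_3e^(-t)(0,1,0).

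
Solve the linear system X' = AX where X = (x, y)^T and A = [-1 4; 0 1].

Coefficient matrix A = [[-1, 4], [0, 1]].
Characteristic polynomial det(A - λI) = λ^2 - 1 = 0.
Eigenvalues λ = -1, 1.
For λ=-1: (A-λI) row 1 is [0, 4], so an eigenvector is (1, 0).
For λ=1: (A-λI) row 1 is [-2, 4], so an eigenvector is (2, 1).
General solution: c_1e^(-t)(1,0) + c_2e^(t)(2,1).

x(t) = c_1e^(-t) + 2c_2e^(t), y(t) = c_2e^(t)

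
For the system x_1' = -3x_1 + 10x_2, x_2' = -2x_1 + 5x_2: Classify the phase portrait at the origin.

unstable spiral

A = [[-3,10],[-2,5]]; det(A-λI) = λ^2 - 2λ + 5.
λ = 1 ± 2i: positive real part.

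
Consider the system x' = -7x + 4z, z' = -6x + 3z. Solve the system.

Coefficient matrix A = [[-7, 4], [-6, 3]].
Characteristic polynomial det(A - λI) = λ^2 + 4λ + 3 = 0.
Eigenvalues λ = -3, -1.
For λ=-3: (A-λI) row 1 is [-4, 4], so an eigenvector is (-1, -1).
For λ=-1: (A-λI) row 1 is [-6, 4], so an eigenvector is (2, 3).
General solution: C_1e^(-3t)(-1,-1) + C_2e^(-t)(2,3).

x(t) = -C_1e^(-3t) + 2C_2e^(-t), z(t) = -C_1e^(-3t) + 3C_2e^(-t)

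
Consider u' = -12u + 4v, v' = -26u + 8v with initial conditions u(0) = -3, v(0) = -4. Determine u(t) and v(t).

Coefficient matrix A = [[-12, 4], [-26, 8]].
Characteristic polynomial det(A - λI) = λ^2 + 4λ + 8 = 0.
Eigenvalues λ = -2 ± 2i (complex conjugate pair).
For λ=-2+2i: an eigenvector is (1,3) - i(1,2) = (1 - i, 3 - 2i).
A real fundamental pair from Re and Im of e^((-2+2i)t)v: X_1 = e^(-2t)(cos(2t)·(1,3) + sin(2t)·(1,2)), X_2 = e^(-2t)(sin(2t)·(1,3) - cos(2t)·(1,2)).
General solution: K_1X_1 + K_2X_2.
Applying u(0)=-3, v(0)=-4 gives K_1=2, K_2=5.

u(t) = 7e^(-2t)sin(2t) - 3e^(-2t)cos(2t), v(t) = 19e^(-2t)sin(2t) - 4e^(-2t)cos(2t)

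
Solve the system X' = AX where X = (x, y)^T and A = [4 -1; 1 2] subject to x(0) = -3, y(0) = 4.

Coefficient matrix A = [[4, -1], [1, 2]].
Characteristic polynomial det(A - λI) = λ^2 - 6λ + 9 = 0.
Single eigenvalue λ = 3 with algebraic multiplicity 2.
Eigenvector v = (-1,-1); generalized eigenvector w with (A-λI)w=v is (-3,-2).
General solution: e^(3t)[c_1·v + c_2·(t·v + w)].
Applying x(0)=-3, y(0)=4 gives c_1=-18, c_2=7.

x(t) = -7te^(3t) - 3e^(3t), y(t) = -7te^(3t) + 4e^(3t)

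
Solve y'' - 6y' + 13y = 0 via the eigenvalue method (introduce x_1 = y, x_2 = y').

y(t) = K_1e^(3t)cos(2t) + K_2e^(3t)sin(2t)

Let x_1 = y, x_2 = y'. Then x_1' = x_2 and x_2' = -13x_1 + 6x_2.
A = [[0,1],[-13,6]]; det(A-λI) = λ^2 - 6λ + 13.
Eigenvalues λ = 3 ± 2i.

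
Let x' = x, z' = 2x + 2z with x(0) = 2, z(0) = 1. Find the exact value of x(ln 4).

A = [[1,0],[2,2]]; eigenvalues λ = 1, 2.
Eigenvectors: (1,-2) for λ=1, (0,-1) for λ=2.
From the initial condition, c_1 = 2, c_2 = -5.
x(ln 4) = (2)(4^1)(1) + (-5)(4^2)(0) = 8.

8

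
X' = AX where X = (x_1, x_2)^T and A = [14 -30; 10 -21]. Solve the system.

x_1(t) = 3C_1e^(-6t) + 2C_2e^(-t), x_2(t) = 2C_1e^(-6t) + C_2e^(-t)

Coefficient matrix A = [[14, -30], [10, -21]].
Characteristic polynomial det(A - λI) = λ^2 + 7λ + 6 = 0.
Eigenvalues λ = -6, -1.
For λ=-6: (A-λI) row 1 is [20, -30], so an eigenvector is (3, 2).
For λ=-1: (A-λI) row 1 is [15, -30], so an eigenvector is (2, 1).
General solution: C_1e^(-6t)(3,2) + C_2e^(-t)(2,1).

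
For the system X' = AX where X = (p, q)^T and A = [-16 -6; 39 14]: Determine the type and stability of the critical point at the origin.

A = [[-16,-6],[39,14]]; det(A-λI) = λ^2 + 2λ + 10.
λ = -1 ± 3i: negative real part.

stable spiral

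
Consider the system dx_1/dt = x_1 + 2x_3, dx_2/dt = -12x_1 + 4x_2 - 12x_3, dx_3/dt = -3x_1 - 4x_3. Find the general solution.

Coefficient matrix A = [[1, 0, 2], [-12, 4, -12], [-3, 0, -4]].
det(A - λI) = 0 gives eigenvalues λ = -2, -1, 4.
For λ=-2: eigenvector (-2,2,3).
For λ=-1: eigenvector (-1,0,1).
For λ=4: eigenvector (0,1,0).
General solution: C_1e^(-2t)(-2,2,3) + C_2e^(-t)(-1,0,1) + C_3e^(4t)(0,1,0).

x_1(t) = -2C_1e^(-2t) - C_2e^(-t), x_2(t) = 2C_1e^(-2t) + C_3e^(4t), x_3(t) = 3C_1e^(-2t) + C_2e^(-t)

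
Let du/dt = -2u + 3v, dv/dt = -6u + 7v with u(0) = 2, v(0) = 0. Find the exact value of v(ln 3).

-312

A = [[-2,3],[-6,7]]; eigenvalues λ = 4, 1.
Eigenvectors: (1,2) for λ=4, (1,1) for λ=1.
From the initial condition, c_1 = -2, c_2 = 4.
v(ln 3) = (-2)(3^4)(2) + (4)(3^1)(1) = -312.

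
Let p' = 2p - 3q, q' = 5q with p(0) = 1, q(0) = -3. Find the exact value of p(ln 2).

88

A = [[2,-3],[0,5]]; eigenvalues λ = 2, 5.
Eigenvectors: (1,0) for λ=2, (1,-1) for λ=5.
From the initial condition, c_1 = -2, c_2 = 3.
p(ln 2) = (-2)(2^2)(1) + (3)(2^5)(1) = 88.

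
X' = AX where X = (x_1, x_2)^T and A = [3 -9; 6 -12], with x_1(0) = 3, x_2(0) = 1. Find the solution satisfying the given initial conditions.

Coefficient matrix A = [[3, -9], [6, -12]].
Characteristic polynomial det(A - λI) = λ^2 + 9λ + 18 = 0.
Eigenvalues λ = -6, -3.
For λ=-6: (A-λI) row 1 is [9, -9], so an eigenvector is (-1, -1).
For λ=-3: (A-λI) row 1 is [6, -9], so an eigenvector is (-3, -2).
General solution: K_1e^(-6t)(-1,-1) + K_2e^(-3t)(-3,-2).
Applying x_1(0)=3, x_2(0)=1 gives K_1=3, K_2=-2.

x_1(t) = 6e^(-3t) - 3e^(-6t), x_2(t) = 4e^(-3t) - 3e^(-6t)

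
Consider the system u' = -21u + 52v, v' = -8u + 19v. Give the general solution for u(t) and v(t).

Coefficient matrix A = [[-21, 52], [-8, 19]].
Characteristic polynomial det(A - λI) = λ^2 + 2λ + 17 = 0.
Eigenvalues λ = -1 ± 4i (complex conjugate pair).
For λ=-1+4i: an eigenvector is (2,1) - i(3,1) = (2 - 3i, 1 - i).
A real fundamental pair from Re and Im of e^((-1+4i)t)v: X_1 = e^(-t)(cos(4t)·(2,1) + sin(4t)·(3,1)), X_2 = e^(-t)(sin(4t)·(2,1) - cos(4t)·(3,1)).
General solution: c_1X_1 + c_2X_2.

u(t) = 3c_1e^(-t)sin(4t) + 2c_1e^(-t)cos(4t) + 2c_2e^(-t)sin(4t) - 3c_2e^(-t)cos(4t), v(t) = c_1e^(-t)sin(4t) + c_1e^(-t)cos(4t) + c_2e^(-t)sin(4t) - c_2e^(-t)cos(4t)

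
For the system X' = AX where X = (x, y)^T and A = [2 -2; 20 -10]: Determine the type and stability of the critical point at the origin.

A = [[2,-2],[20,-10]]; det(A-λI) = λ^2 + 8λ + 20.
λ = -4 ± 2i: negative real part.

stable spiral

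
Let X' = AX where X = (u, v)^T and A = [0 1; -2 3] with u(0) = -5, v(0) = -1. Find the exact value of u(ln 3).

A = [[0,1],[-2,3]]; eigenvalues λ = 2, 1.
Eigenvectors: (1,2) for λ=2, (-1,-1) for λ=1.
From the initial condition, c_1 = 4, c_2 = 9.
u(ln 3) = (4)(3^2)(1) + (9)(3^1)(-1) = 9.

9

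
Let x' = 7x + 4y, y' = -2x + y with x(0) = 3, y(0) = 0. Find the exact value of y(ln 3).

A = [[7,4],[-2,1]]; eigenvalues λ = 3, 5.
Eigenvectors: (-1,1) for λ=3, (-2,1) for λ=5.
From the initial condition, c_1 = 3, c_2 = -3.
y(ln 3) = (3)(3^3)(1) + (-3)(3^5)(1) = -648.

-648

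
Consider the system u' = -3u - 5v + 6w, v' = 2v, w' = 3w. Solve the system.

Coefficient matrix A = [[-3, -5, 6], [0, 2, 0], [0, 0, 3]].
det(A - λI) = 0 gives eigenvalues λ = -3, 2, 3.
For λ=-3: eigenvector (1,0,0).
For λ=2: eigenvector (-1,1,0).
For λ=3: eigenvector (1,0,1).
General solution: C_1e^(-3t)(1,0,0) + C_2e^(2t)(-1,1,0) + C_3e^(3t)(1,0,1).

u(t) = C_1e^(-3t) - C_2e^(2t) + C_3e^(3t), v(t) = C_2e^(2t), w(t) = C_3e^(3t)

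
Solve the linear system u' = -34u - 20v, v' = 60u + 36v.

u(t) = 2K_1e^(-4t) + K_2e^(6t), v(t) = -3K_1e^(-4t) - 2K_2e^(6t)

Coefficient matrix A = [[-34, -20], [60, 36]].
Characteristic polynomial det(A - λI) = λ^2 - 2λ - 24 = 0.
Eigenvalues λ = -4, 6.
For λ=-4: (A-λI) row 1 is [-30, -20], so an eigenvector is (2, -3).
For λ=6: (A-λI) row 1 is [-40, -20], so an eigenvector is (1, -2).
General solution: K_1e^(-4t)(2,-3) + K_2e^(6t)(1,-2).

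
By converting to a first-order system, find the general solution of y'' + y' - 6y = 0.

Let x_1 = y, x_2 = y'. Then x_1' = x_2 and x_2' = 6x_1 - x_2.
A = [[0,1],[6,-1]]; det(A-λI) = λ^2 + λ - 6.
Eigenvalues λ = 2, -3 with eigenvectors (1,2), (1,-3).

y(t) = c_1e^(2t) + c_2e^(-3t)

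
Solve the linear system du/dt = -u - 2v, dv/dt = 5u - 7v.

u(t) = -C_1e^(-4t)sin(t) - C_1e^(-4t)cos(t) - C_2e^(-4t)sin(t) + C_2e^(-4t)cos(t), v(t) = -2C_1e^(-4t)sin(t) - C_1e^(-4t)cos(t) - C_2e^(-4t)sin(t) + 2C_2e^(-4t)cos(t)

Coefficient matrix A = [[-1, -2], [5, -7]].
Characteristic polynomial det(A - λI) = λ^2 + 8λ + 17 = 0.
Eigenvalues λ = -4 ± i (complex conjugate pair).
For λ=-4+i: an eigenvector is (-1,-1) - i(-1,-2) = (-1 + i, -1 + 2i).
A real fundamental pair from Re and Im of e^((-4+i)t)v: X_1 = e^(-4t)(cos(t)·(-1,-1) + sin(t)·(-1,-2)), X_2 = e^(-4t)(sin(t)·(-1,-1) - cos(t)·(-1,-2)).
General solution: C_1X_1 + C_2X_2.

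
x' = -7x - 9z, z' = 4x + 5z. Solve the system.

Coefficient matrix A = [[-7, -9], [4, 5]].
Characteristic polynomial det(A - λI) = λ^2 + 2λ + 1 = 0.
Single eigenvalue λ = -1 with algebraic multiplicity 2.
Eigenvector v = (-3,2); generalized eigenvector w with (A-λI)w=v is (-1,1).
General solution: e^(-t)[C_1·v + C_2·(t·v + w)].

x(t) = -3C_1e^(-t) - 3C_2te^(-t) - C_2e^(-t), z(t) = 2C_1e^(-t) + 2C_2te^(-t) + C_2e^(-t)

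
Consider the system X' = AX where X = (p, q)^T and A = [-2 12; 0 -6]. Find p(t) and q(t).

Coefficient matrix A = [[-2, 12], [0, -6]].
Characteristic polynomial det(A - λI) = λ^2 + 8λ + 12 = 0.
Eigenvalues λ = -2, -6.
For λ=-2: (A-λI) row 1 is [0, 12], so an eigenvector is (1, 0).
For λ=-6: (A-λI) row 1 is [4, 12], so an eigenvector is (3, -1).
General solution: C_1e^(-2t)(1,0) + C_2e^(-6t)(3,-1).

p(t) = C_1e^(-2t) + 3C_2e^(-6t), q(t) = -C_2e^(-6t)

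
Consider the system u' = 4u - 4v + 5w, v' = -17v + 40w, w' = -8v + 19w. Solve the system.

Coefficient matrix A = [[4, -4, 5], [0, -17, 40], [0, -8, 19]].
det(A - λI) = 0 gives eigenvalues λ = -1, 4, 3.
For λ=-1: eigenvector (2,5,2).
For λ=4: eigenvector (1,0,0).
For λ=3: eigenvector (3,2,1).
General solution: c_1e^(-t)(2,5,2) + c_2e^(4t)(1,0,0) + c_3e^(3t)(3,2,1).

u(t) = 2c_1e^(-t) + c_2e^(4t) + 3c_3e^(3t), v(t) = 5c_1e^(-t) + 2c_3e^(3t), w(t) = 2c_1e^(-t) + c_3e^(3t)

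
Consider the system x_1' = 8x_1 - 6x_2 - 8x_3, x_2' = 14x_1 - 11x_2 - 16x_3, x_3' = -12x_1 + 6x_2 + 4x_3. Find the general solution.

x_1(t) = c_1e^(4t) + 2c_2e^(t) + c_3e^(-4t), x_2(t) = 2c_1e^(4t) + 5c_2e^(t) + 2c_3e^(-4t), x_3(t) = -c_1e^(4t) - 2c_2e^(t)

Coefficient matrix A = [[8, -6, -8], [14, -11, -16], [-12, 6, 4]].
det(A - λI) = 0 gives eigenvalues λ = 4, 1, -4.
For λ=4: eigenvector (1,2,-1).
For λ=1: eigenvector (2,5,-2).
For λ=-4: eigenvector (1,2,0).
General solution: c_1e^(4t)(1,2,-1) + c_2e^(t)(2,5,-2) + c_3e^(-4t)(1,2,0).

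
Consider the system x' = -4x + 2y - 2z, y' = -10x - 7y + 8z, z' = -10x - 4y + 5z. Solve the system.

x(t) = C_1e^(-4t) + 2C_3e^(-3t), y(t) = 2C_1e^(-4t) - C_2e^(t) + 7C_3e^(-3t), z(t) = 2C_1e^(-4t) - C_2e^(t) + 6C_3e^(-3t)

Coefficient matrix A = [[-4, 2, -2], [-10, -7, 8], [-10, -4, 5]].
det(A - λI) = 0 gives eigenvalues λ = -4, 1, -3.
For λ=-4: eigenvector (1,2,2).
For λ=1: eigenvector (0,-1,-1).
For λ=-3: eigenvector (2,7,6).
General solution: C_1e^(-4t)(1,2,2) + C_2e^(t)(0,-1,-1) + C_3e^(-3t)(2,7,6).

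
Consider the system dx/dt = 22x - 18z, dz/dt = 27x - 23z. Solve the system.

Coefficient matrix A = [[22, -18], [27, -23]].
Characteristic polynomial det(A - λI) = λ^2 + λ - 20 = 0.
Eigenvalues λ = 4, -5.
For λ=4: (A-λI) row 1 is [18, -18], so an eigenvector is (-1, -1).
For λ=-5: (A-λI) row 1 is [27, -18], so an eigenvector is (2, 3).
General solution: C_1e^(4t)(-1,-1) + C_2e^(-5t)(2,3).

x(t) = -C_1e^(4t) + 2C_2e^(-5t), z(t) = -C_1e^(4t) + 3C_2e^(-5t)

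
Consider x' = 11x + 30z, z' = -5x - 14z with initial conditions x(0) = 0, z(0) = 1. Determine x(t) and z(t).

x(t) = 6e^(t) - 6e^(-4t), z(t) = -2e^(t) + 3e^(-4t)

Coefficient matrix A = [[11, 30], [-5, -14]].
Characteristic polynomial det(A - λI) = λ^2 + 3λ - 4 = 0.
Eigenvalues λ = 1, -4.
For λ=1: (A-λI) row 1 is [10, 30], so an eigenvector is (3, -1).
For λ=-4: (A-λI) row 1 is [15, 30], so an eigenvector is (2, -1).
General solution: c_1e^(t)(3,-1) + c_2e^(-4t)(2,-1).
Applying x(0)=0, z(0)=1 gives c_1=2, c_2=-3.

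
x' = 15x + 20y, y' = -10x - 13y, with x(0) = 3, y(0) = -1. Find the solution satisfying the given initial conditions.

Coefficient matrix A = [[15, 20], [-10, -13]].
Characteristic polynomial det(A - λI) = λ^2 - 2λ + 5 = 0.
Eigenvalues λ = 1 ± 2i (complex conjugate pair).
For λ=1+2i: an eigenvector is (-3,2) - i(-1,1) = (-3 + i, 2 - i).
A real fundamental pair from Re and Im of e^((1+2i)t)v: X_1 = e^(t)(cos(2t)·(-3,2) + sin(2t)·(-1,1)), X_2 = e^(t)(sin(2t)·(-3,2) - cos(2t)·(-1,1)).
General solution: K_1X_1 + K_2X_2.
Applying x(0)=3, y(0)=-1 gives K_1=-2, K_2=-3.

x(t) = 11e^(t)sin(2t) + 3e^(t)cos(2t), y(t) = -8e^(t)sin(2t) - e^(t)cos(2t)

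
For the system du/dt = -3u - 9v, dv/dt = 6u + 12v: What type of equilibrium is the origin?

unstable node

A = [[-3,-9],[6,12]]; det(A-λI) = λ^2 - 9λ + 18.
λ = 3, 6: both positive.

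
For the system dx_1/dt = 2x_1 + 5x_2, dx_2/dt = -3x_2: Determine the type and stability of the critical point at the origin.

A = [[2,5],[0,-3]]; det(A-λI) = λ^2 + λ - 6.
λ = -3, 2: opposite signs.

saddle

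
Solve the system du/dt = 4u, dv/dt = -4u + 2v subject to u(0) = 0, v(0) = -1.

Coefficient matrix A = [[4, 0], [-4, 2]].
Characteristic polynomial det(A - λI) = λ^2 - 6λ + 8 = 0.
Eigenvalues λ = 4, 2.
For λ=4: (A-λI) row 2 is [-4, -2], so an eigenvector is (-1, 2).
For λ=2: (A-λI) row 1 is [2, 0], so an eigenvector is (0, -1).
General solution: K_1e^(4t)(-1,2) + K_2e^(2t)(0,-1).
Applying u(0)=0, v(0)=-1 gives K_1=0, K_2=1.

u(t) = 0, v(t) = -e^(2t)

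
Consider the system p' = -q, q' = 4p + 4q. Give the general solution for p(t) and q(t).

p(t) = K_1e^(2t) + K_2te^(2t) - 2K_2e^(2t), q(t) = -2K_1e^(2t) - 2K_2te^(2t) + 3K_2e^(2t)

Coefficient matrix A = [[0, -1], [4, 4]].
Characteristic polynomial det(A - λI) = λ^2 - 4λ + 4 = 0.
Single eigenvalue λ = 2 with algebraic multiplicity 2.
Eigenvector v = (1,-2); generalized eigenvector w with (A-λI)w=v is (-2,3).
General solution: e^(2t)[K_1·v + K_2·(t·v + w)].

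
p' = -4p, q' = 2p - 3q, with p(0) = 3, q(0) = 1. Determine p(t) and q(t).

p(t) = 3e^(-4t), q(t) = 7e^(-3t) - 6e^(-4t)

Coefficient matrix A = [[-4, 0], [2, -3]].
Characteristic polynomial det(A - λI) = λ^2 + 7λ + 12 = 0.
Eigenvalues λ = -4, -3.
For λ=-4: (A-λI) row 2 is [2, 1], so an eigenvector is (-1, 2).
For λ=-3: (A-λI) row 1 is [-1, 0], so an eigenvector is (0, -1).
General solution: C_1e^(-4t)(-1,2) + C_2e^(-3t)(0,-1).
Applying p(0)=3, q(0)=1 gives C_1=-3, C_2=-7.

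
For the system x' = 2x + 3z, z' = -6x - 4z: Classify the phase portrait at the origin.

A = [[2,3],[-6,-4]]; det(A-λI) = λ^2 + 2λ + 10.
λ = -1 ± 3i: negative real part.

stable spiral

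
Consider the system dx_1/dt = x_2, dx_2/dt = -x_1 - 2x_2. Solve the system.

x_1(t) = -C_1e^(-t) - C_2te^(-t), x_2(t) = C_1e^(-t) + C_2te^(-t) - C_2e^(-t)

Coefficient matrix A = [[0, 1], [-1, -2]].
Characteristic polynomial det(A - λI) = λ^2 + 2λ + 1 = 0.
Single eigenvalue λ = -1 with algebraic multiplicity 2.
Eigenvector v = (-1,1); generalized eigenvector w with (A-λI)w=v is (0,-1).
General solution: e^(-t)[C_1·v + C_2·(t·v + w)].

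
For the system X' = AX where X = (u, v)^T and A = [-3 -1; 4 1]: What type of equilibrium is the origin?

stable improper node

A = [[-3,-1],[4,1]]; det(A-λI) = λ^2 + 2λ + 1.
repeated λ = -1 with a single eigenvector.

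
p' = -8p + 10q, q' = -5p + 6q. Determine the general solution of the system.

Coefficient matrix A = [[-8, 10], [-5, 6]].
Characteristic polynomial det(A - λI) = λ^2 + 2λ + 2 = 0.
Eigenvalues λ = -1 ± i (complex conjugate pair).
For λ=-1+i: an eigenvector is (1,1) - i(3,2) = (1 - 3i, 1 - 2i).
A real fundamental pair from Re and Im of e^((-1+i)t)v: X_1 = e^(-t)(cos(t)·(1,1) + sin(t)·(3,2)), X_2 = e^(-t)(sin(t)·(1,1) - cos(t)·(3,2)).
General solution: K_1X_1 + K_2X_2.

p(t) = 3K_1e^(-t)sin(t) + K_1e^(-t)cos(t) + K_2e^(-t)sin(t) - 3K_2e^(-t)cos(t), q(t) = 2K_1e^(-t)sin(t) + K_1e^(-t)cos(t) + K_2e^(-t)sin(t) - 2K_2e^(-t)cos(t)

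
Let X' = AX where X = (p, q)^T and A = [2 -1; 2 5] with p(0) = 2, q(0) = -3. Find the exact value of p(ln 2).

24

A = [[2,-1],[2,5]]; eigenvalues λ = 4, 3.
Eigenvectors: (1,-2) for λ=4, (1,-1) for λ=3.
From the initial condition, c_1 = 1, c_2 = 1.
p(ln 2) = (1)(2^4)(1) + (1)(2^3)(1) = 24.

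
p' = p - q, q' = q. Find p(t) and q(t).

Coefficient matrix A = [[1, -1], [0, 1]].
Characteristic polynomial det(A - λI) = λ^2 - 2λ + 1 = 0.
Single eigenvalue λ = 1 with algebraic multiplicity 2.
Eigenvector v = (-1,0); generalized eigenvector w with (A-λI)w=v is (1,1).
General solution: e^(t)[K_1·v + K_2·(t·v + w)].

p(t) = -K_1e^(t) - K_2te^(t) + K_2e^(t), q(t) = K_2e^(t)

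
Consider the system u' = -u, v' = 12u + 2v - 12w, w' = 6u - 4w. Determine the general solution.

Coefficient matrix A = [[-1, 0, 0], [12, 2, -12], [6, 0, -4]].
det(A - λI) = 0 gives eigenvalues λ = -1, -4, 2.
For λ=-1: eigenvector (1,4,2).
For λ=-4: eigenvector (0,2,1).
For λ=2: eigenvector (0,1,0).
General solution: K_1e^(-t)(1,4,2) + K_2e^(-4t)(0,2,1) + K_3e^(2t)(0,1,0).

u(t) = K_1e^(-t), v(t) = 4K_1e^(-t) + 2K_2e^(-4t) + K_3e^(2t), w(t) = 2K_1e^(-t) + K_2e^(-4t)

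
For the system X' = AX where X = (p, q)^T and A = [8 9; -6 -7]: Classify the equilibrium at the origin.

A = [[8,9],[-6,-7]]; det(A-λI) = λ^2 - λ - 2.
λ = -1, 2: opposite signs.

saddle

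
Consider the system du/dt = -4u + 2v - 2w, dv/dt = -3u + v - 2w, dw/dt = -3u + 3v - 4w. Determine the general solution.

u(t) = c_1e^(-4t) - c_3e^(-2t), v(t) = c_1e^(-4t) + c_2e^(-t) - c_3e^(-2t), w(t) = c_1e^(-4t) + c_2e^(-t)

Coefficient matrix A = [[-4, 2, -2], [-3, 1, -2], [-3, 3, -4]].
det(A - λI) = 0 gives eigenvalues λ = -4, -1, -2.
For λ=-4: eigenvector (1,1,1).
For λ=-1: eigenvector (0,1,1).
For λ=-2: eigenvector (-1,-1,0).
General solution: c_1e^(-4t)(1,1,1) + c_2e^(-t)(0,1,1) + c_3e^(-2t)(-1,-1,0).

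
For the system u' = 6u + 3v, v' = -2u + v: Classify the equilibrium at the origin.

unstable node

A = [[6,3],[-2,1]]; det(A-λI) = λ^2 - 7λ + 12.
λ = 3, 4: both positive.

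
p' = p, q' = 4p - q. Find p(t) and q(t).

p(t) = K_1e^(t), q(t) = 2K_1e^(t) - K_2e^(-t)

Coefficient matrix A = [[1, 0], [4, -1]].
Characteristic polynomial det(A - λI) = λ^2 - 1 = 0.
Eigenvalues λ = 1, -1.
For λ=1: (A-λI) row 2 is [4, -2], so an eigenvector is (1, 2).
For λ=-1: (A-λI) row 1 is [2, 0], so an eigenvector is (0, -1).
General solution: K_1e^(t)(1,2) + K_2e^(-t)(0,-1).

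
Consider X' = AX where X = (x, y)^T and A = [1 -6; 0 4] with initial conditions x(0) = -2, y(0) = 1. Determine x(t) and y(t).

x(t) = -2e^(4t), y(t) = e^(4t)

Coefficient matrix A = [[1, -6], [0, 4]].
Characteristic polynomial det(A - λI) = λ^2 - 5λ + 4 = 0.
Eigenvalues λ = 1, 4.
For λ=1: (A-λI) row 1 is [0, -6], so an eigenvector is (-1, 0).
For λ=4: (A-λI) row 1 is [-3, -6], so an eigenvector is (-2, 1).
General solution: C_1e^(t)(-1,0) + C_2e^(4t)(-2,1).
Applying x(0)=-2, y(0)=1 gives C_1=0, C_2=1.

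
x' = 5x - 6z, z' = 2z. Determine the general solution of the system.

x(t) = -2C_1e^(2t) - C_2e^(5t), z(t) = -C_1e^(2t)

Coefficient matrix A = [[5, -6], [0, 2]].
Characteristic polynomial det(A - λI) = λ^2 - 7λ + 10 = 0.
Eigenvalues λ = 2, 5.
For λ=2: (A-λI) row 1 is [3, -6], so an eigenvector is (-2, -1).
For λ=5: (A-λI) row 1 is [0, -6], so an eigenvector is (-1, 0).
General solution: C_1e^(2t)(-2,-1) + C_2e^(5t)(-1,0).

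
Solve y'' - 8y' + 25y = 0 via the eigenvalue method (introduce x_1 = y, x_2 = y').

Let x_1 = y, x_2 = y'. Then x_1' = x_2 and x_2' = -25x_1 + 8x_2.
A = [[0,1],[-25,8]]; det(A-λI) = λ^2 - 8λ + 25.
Eigenvalues λ = 4 ± 3i.

y(t) = c_1e^(4t)cos(3t) + c_2e^(4t)sin(3t)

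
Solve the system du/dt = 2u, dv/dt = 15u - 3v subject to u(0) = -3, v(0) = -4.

u(t) = -3e^(2t), v(t) = -9e^(2t) + 5e^(-3t)

Coefficient matrix A = [[2, 0], [15, -3]].
Characteristic polynomial det(A - λI) = λ^2 + λ - 6 = 0.
Eigenvalues λ = -3, 2.
For λ=-3: (A-λI) row 1 is [5, 0], so an eigenvector is (0, 1).
For λ=2: (A-λI) row 2 is [15, -5], so an eigenvector is (1, 3).
General solution: c_1e^(-3t)(0,1) + c_2e^(2t)(1,3).
Applying u(0)=-3, v(0)=-4 gives c_1=5, c_2=-3.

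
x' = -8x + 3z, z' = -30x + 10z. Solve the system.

x(t) = -c_1e^(t)sin(3t) + c_2e^(t)cos(3t), z(t) = -3c_1e^(t)sin(3t) - c_1e^(t)cos(3t) - c_2e^(t)sin(3t) + 3c_2e^(t)cos(3t)

Coefficient matrix A = [[-8, 3], [-30, 10]].
Characteristic polynomial det(A - λI) = λ^2 - 2λ + 10 = 0.
Eigenvalues λ = 1 ± 3i (complex conjugate pair).
For λ=1+3i: an eigenvector is (0,-1) - i(-1,-3) = (0 + i, -1 + 3i).
A real fundamental pair from Re and Im of e^((1+3i)t)v: X_1 = e^(t)(cos(3t)·(0,-1) + sin(3t)·(-1,-3)), X_2 = e^(t)(sin(3t)·(0,-1) - cos(3t)·(-1,-3)).
General solution: c_1X_1 + c_2X_2.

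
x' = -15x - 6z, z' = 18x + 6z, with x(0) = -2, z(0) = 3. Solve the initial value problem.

Coefficient matrix A = [[-15, -6], [18, 6]].
Characteristic polynomial det(A - λI) = λ^2 + 9λ + 18 = 0.
Eigenvalues λ = -6, -3.
For λ=-6: (A-λI) row 1 is [-9, -6], so an eigenvector is (-2, 3).
For λ=-3: (A-λI) row 1 is [-12, -6], so an eigenvector is (-1, 2).
General solution: c_1e^(-6t)(-2,3) + c_2e^(-3t)(-1,2).
Applying x(0)=-2, z(0)=3 gives c_1=1, c_2=0.

x(t) = -2e^(-6t), z(t) = 3e^(-6t)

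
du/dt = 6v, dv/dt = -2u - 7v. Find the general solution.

Coefficient matrix A = [[0, 6], [-2, -7]].
Characteristic polynomial det(A - λI) = λ^2 + 7λ + 12 = 0.
Eigenvalues λ = -3, -4.
For λ=-3: (A-λI) row 1 is [3, 6], so an eigenvector is (-2, 1).
For λ=-4: (A-λI) row 1 is [4, 6], so an eigenvector is (3, -2).
General solution: K_1e^(-3t)(-2,1) + K_2e^(-4t)(3,-2).

u(t) = -2K_1e^(-3t) + 3K_2e^(-4t), v(t) = K_1e^(-3t) - 2K_2e^(-4t)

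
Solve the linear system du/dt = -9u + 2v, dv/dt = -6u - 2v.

Coefficient matrix A = [[-9, 2], [-6, -2]].
Characteristic polynomial det(A - λI) = λ^2 + 11λ + 30 = 0.
Eigenvalues λ = -5, -6.
For λ=-5: (A-λI) row 1 is [-4, 2], so an eigenvector is (-1, -2).
For λ=-6: (A-λI) row 1 is [-3, 2], so an eigenvector is (2, 3).
General solution: K_1e^(-5t)(-1,-2) + K_2e^(-6t)(2,3).

u(t) = -K_1e^(-5t) + 2K_2e^(-6t), v(t) = -2K_1e^(-5t) + 3K_2e^(-6t)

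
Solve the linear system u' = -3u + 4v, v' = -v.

u(t) = 2C_1e^(-t) + C_2e^(-3t), v(t) = C_1e^(-t)

Coefficient matrix A = [[-3, 4], [0, -1]].
Characteristic polynomial det(A - λI) = λ^2 + 4λ + 3 = 0.
Eigenvalues λ = -1, -3.
For λ=-1: (A-λI) row 1 is [-2, 4], so an eigenvector is (2, 1).
For λ=-3: (A-λI) row 1 is [0, 4], so an eigenvector is (1, 0).
General solution: C_1e^(-t)(2,1) + C_2e^(-3t)(1,0).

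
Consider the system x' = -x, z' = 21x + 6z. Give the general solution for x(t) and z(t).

Coefficient matrix A = [[-1, 0], [21, 6]].
Characteristic polynomial det(A - λI) = λ^2 - 5λ - 6 = 0.
Eigenvalues λ = -1, 6.
For λ=-1: (A-λI) row 2 is [21, 7], so an eigenvector is (-1, 3).
For λ=6: (A-λI) row 1 is [-7, 0], so an eigenvector is (0, -1).
General solution: c_1e^(-t)(-1,3) + c_2e^(6t)(0,-1).

x(t) = -c_1e^(-t), z(t) = 3c_1e^(-t) - c_2e^(6t)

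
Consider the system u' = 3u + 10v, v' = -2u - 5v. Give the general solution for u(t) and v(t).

Coefficient matrix A = [[3, 10], [-2, -5]].
Characteristic polynomial det(A - λI) = λ^2 + 2λ + 5 = 0.
Eigenvalues λ = -1 ± 2i (complex conjugate pair).
For λ=-1+2i: an eigenvector is (-1,0) - i(-2,1) = (-1 + 2i, 0 - i).
A real fundamental pair from Re and Im of e^((-1+2i)t)v: X_1 = e^(-t)(cos(2t)·(-1,0) + sin(2t)·(-2,1)), X_2 = e^(-t)(sin(2t)·(-1,0) - cos(2t)·(-2,1)).
General solution: K_1X_1 + K_2X_2.

u(t) = -2K_1e^(-t)sin(2t) - K_1e^(-t)cos(2t) - K_2e^(-t)sin(2t) + 2K_2e^(-t)cos(2t), v(t) = K_1e^(-t)sin(2t) - K_2e^(-t)cos(2t)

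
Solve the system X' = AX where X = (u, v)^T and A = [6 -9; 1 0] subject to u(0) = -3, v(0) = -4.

Coefficient matrix A = [[6, -9], [1, 0]].
Characteristic polynomial det(A - λI) = λ^2 - 6λ + 9 = 0.
Single eigenvalue λ = 3 with algebraic multiplicity 2.
Eigenvector v = (-3,-1); generalized eigenvector w with (A-λI)w=v is (-1,0).
General solution: e^(3t)[C_1·v + C_2·(t·v + w)].
Applying u(0)=-3, v(0)=-4 gives C_1=4, C_2=-9.

u(t) = 27te^(3t) - 3e^(3t), v(t) = 9te^(3t) - 4e^(3t)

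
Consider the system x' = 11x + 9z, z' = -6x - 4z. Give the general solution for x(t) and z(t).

x(t) = 3c_1e^(5t) + c_2e^(2t), z(t) = -2c_1e^(5t) - c_2e^(2t)

Coefficient matrix A = [[11, 9], [-6, -4]].
Characteristic polynomial det(A - λI) = λ^2 - 7λ + 10 = 0.
Eigenvalues λ = 5, 2.
For λ=5: (A-λI) row 1 is [6, 9], so an eigenvector is (3, -2).
For λ=2: (A-λI) row 1 is [9, 9], so an eigenvector is (1, -1).
General solution: c_1e^(5t)(3,-2) + c_2e^(2t)(1,-1).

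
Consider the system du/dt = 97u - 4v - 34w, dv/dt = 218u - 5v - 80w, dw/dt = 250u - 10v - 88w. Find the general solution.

Coefficient matrix A = [[97, -4, -34], [218, -5, -80], [250, -10, -88]].
det(A - λI) = 0 gives eigenvalues λ = 4, 3, -3.
For λ=4: eigenvector (2,4,5).
For λ=3: eigenvector (4,9,10).
For λ=-3: eigenvector (-3,-7,-8).
General solution: c_1e^(4t)(2,4,5) + c_2e^(3t)(4,9,10) + c_3e^(-3t)(-3,-7,-8).

u(t) = 2c_1e^(4t) + 4c_2e^(3t) - 3c_3e^(-3t), v(t) = 4c_1e^(4t) + 9c_2e^(3t) - 7c_3e^(-3t), w(t) = 5c_1e^(4t) + 10c_2e^(3t) - 8c_3e^(-3t)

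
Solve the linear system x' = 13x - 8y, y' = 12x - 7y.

Coefficient matrix A = [[13, -8], [12, -7]].
Characteristic polynomial det(A - λI) = λ^2 - 6λ + 5 = 0.
Eigenvalues λ = 5, 1.
For λ=5: (A-λI) row 1 is [8, -8], so an eigenvector is (1, 1).
For λ=1: (A-λI) row 1 is [12, -8], so an eigenvector is (-2, -3).
General solution: C_1e^(5t)(1,1) + C_2e^(t)(-2,-3).

x(t) = C_1e^(5t) - 2C_2e^(t), y(t) = C_1e^(5t) - 3C_2e^(t)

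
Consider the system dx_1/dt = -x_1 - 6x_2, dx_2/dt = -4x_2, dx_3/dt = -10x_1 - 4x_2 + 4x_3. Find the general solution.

x_1(t) = 2C_2e^(-4t) + C_3e^(-t), x_2(t) = C_2e^(-4t), x_3(t) = C_1e^(4t) + 3C_2e^(-4t) + 2C_3e^(-t)

Coefficient matrix A = [[-1, -6, 0], [0, -4, 0], [-10, -4, 4]].
det(A - λI) = 0 gives eigenvalues λ = 4, -4, -1.
For λ=4: eigenvector (0,0,1).
For λ=-4: eigenvector (2,1,3).
For λ=-1: eigenvector (1,0,2).
General solution: C_1e^(4t)(0,0,1) + C_2e^(-4t)(2,1,3) + C_3e^(-t)(1,0,2).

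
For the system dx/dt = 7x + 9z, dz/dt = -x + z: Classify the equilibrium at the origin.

unstable improper node

A = [[7,9],[-1,1]]; det(A-λI) = λ^2 - 8λ + 16.
repeated λ = 4 with a single eigenvector.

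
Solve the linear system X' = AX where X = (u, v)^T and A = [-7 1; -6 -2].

u(t) = K_1e^(-4t) - K_2e^(-5t), v(t) = 3K_1e^(-4t) - 2K_2e^(-5t)

Coefficient matrix A = [[-7, 1], [-6, -2]].
Characteristic polynomial det(A - λI) = λ^2 + 9λ + 20 = 0.
Eigenvalues λ = -4, -5.
For λ=-4: (A-λI) row 1 is [-3, 1], so an eigenvector is (1, 3).
For λ=-5: (A-λI) row 1 is [-2, 1], so an eigenvector is (-1, -2).
General solution: K_1e^(-4t)(1,3) + K_2e^(-5t)(-1,-2).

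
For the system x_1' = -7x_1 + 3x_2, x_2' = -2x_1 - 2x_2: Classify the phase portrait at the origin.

A = [[-7,3],[-2,-2]]; det(A-λI) = λ^2 + 9λ + 20.
λ = -4, -5: both negative.

stable node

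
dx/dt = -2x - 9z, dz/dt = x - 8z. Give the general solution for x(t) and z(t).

Coefficient matrix A = [[-2, -9], [1, -8]].
Characteristic polynomial det(A - λI) = λ^2 + 10λ + 25 = 0.
Single eigenvalue λ = -5 with algebraic multiplicity 2.
Eigenvector v = (3,1); generalized eigenvector w with (A-λI)w=v is (-2,-1).
General solution: e^(-5t)[K_1·v + K_2·(t·v + w)].

x(t) = 3K_1e^(-5t) + 3K_2te^(-5t) - 2K_2e^(-5t), z(t) = K_1e^(-5t) + K_2te^(-5t) - K_2e^(-5t)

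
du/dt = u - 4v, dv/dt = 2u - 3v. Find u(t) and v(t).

u(t) = -C_1e^(-t)sin(2t) + C_1e^(-t)cos(2t) + C_2e^(-t)sin(2t) + C_2e^(-t)cos(2t), v(t) = C_1e^(-t)cos(2t) + C_2e^(-t)sin(2t)

Coefficient matrix A = [[1, -4], [2, -3]].
Characteristic polynomial det(A - λI) = λ^2 + 2λ + 5 = 0.
Eigenvalues λ = -1 ± 2i (complex conjugate pair).
For λ=-1+2i: an eigenvector is (1,1) - i(-1,0) = (1 + i, 1).
A real fundamental pair from Re and Im of e^((-1+2i)t)v: X_1 = e^(-t)(cos(2t)·(1,1) + sin(2t)·(-1,0)), X_2 = e^(-t)(sin(2t)·(1,1) - cos(2t)·(-1,0)).
General solution: C_1X_1 + C_2X_2.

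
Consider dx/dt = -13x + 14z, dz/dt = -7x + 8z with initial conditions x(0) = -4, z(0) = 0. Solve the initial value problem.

x(t) = 4e^(t) - 8e^(-6t), z(t) = 4e^(t) - 4e^(-6t)

Coefficient matrix A = [[-13, 14], [-7, 8]].
Characteristic polynomial det(A - λI) = λ^2 + 5λ - 6 = 0.
Eigenvalues λ = -6, 1.
For λ=-6: (A-λI) row 1 is [-7, 14], so an eigenvector is (-2, -1).
For λ=1: (A-λI) row 1 is [-14, 14], so an eigenvector is (-1, -1).
General solution: K_1e^(-6t)(-2,-1) + K_2e^(t)(-1,-1).
Applying x(0)=-4, z(0)=0 gives K_1=4, K_2=-4.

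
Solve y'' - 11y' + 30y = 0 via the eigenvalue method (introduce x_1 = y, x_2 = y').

y(t) = C_1e^(6t) + C_2e^(5t)

Let x_1 = y, x_2 = y'. Then x_1' = x_2 and x_2' = -30x_1 + 11x_2.
A = [[0,1],[-30,11]]; det(A-λI) = λ^2 - 11λ + 30.
Eigenvalues λ = 6, 5 with eigenvectors (1,6), (1,5).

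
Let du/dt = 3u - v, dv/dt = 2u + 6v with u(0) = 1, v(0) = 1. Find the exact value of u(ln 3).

A = [[3,-1],[2,6]]; eigenvalues λ = 4, 5.
Eigenvectors: (-1,1) for λ=4, (-1,2) for λ=5.
From the initial condition, c_1 = -3, c_2 = 2.
u(ln 3) = (-3)(3^4)(-1) + (2)(3^5)(-1) = -243.

-243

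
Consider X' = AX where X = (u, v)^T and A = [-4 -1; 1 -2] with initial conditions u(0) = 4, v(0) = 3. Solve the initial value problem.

u(t) = -7te^(-3t) + 4e^(-3t), v(t) = 7te^(-3t) + 3e^(-3t)

Coefficient matrix A = [[-4, -1], [1, -2]].
Characteristic polynomial det(A - λI) = λ^2 + 6λ + 9 = 0.
Single eigenvalue λ = -3 with algebraic multiplicity 2.
Eigenvector v = (1,-1); generalized eigenvector w with (A-λI)w=v is (1,-2).
General solution: e^(-3t)[K_1·v + K_2·(t·v + w)].
Applying u(0)=4, v(0)=3 gives K_1=11, K_2=-7.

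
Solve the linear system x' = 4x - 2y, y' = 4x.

Coefficient matrix A = [[4, -2], [4, 0]].
Characteristic polynomial det(A - λI) = λ^2 - 4λ + 8 = 0.
Eigenvalues λ = 2 ± 2i (complex conjugate pair).
For λ=2+2i: an eigenvector is (0,1) - i(-1,-1) = (0 + i, 1 + i).
A real fundamental pair from Re and Im of e^((2+2i)t)v: X_1 = e^(2t)(cos(2t)·(0,1) + sin(2t)·(-1,-1)), X_2 = e^(2t)(sin(2t)·(0,1) - cos(2t)·(-1,-1)).
General solution: K_1X_1 + K_2X_2.

x(t) = -K_1e^(2t)sin(2t) + K_2e^(2t)cos(2t), y(t) = -K_1e^(2t)sin(2t) + K_1e^(2t)cos(2t) + K_2e^(2t)sin(2t) + K_2e^(2t)cos(2t)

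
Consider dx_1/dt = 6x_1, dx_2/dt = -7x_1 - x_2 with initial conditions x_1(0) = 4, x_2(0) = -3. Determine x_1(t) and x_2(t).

Coefficient matrix A = [[6, 0], [-7, -1]].
Characteristic polynomial det(A - λI) = λ^2 - 5λ - 6 = 0.
Eigenvalues λ = 6, -1.
For λ=6: (A-λI) row 2 is [-7, -7], so an eigenvector is (1, -1).
For λ=-1: (A-λI) row 1 is [7, 0], so an eigenvector is (0, 1).
General solution: K_1e^(6t)(1,-1) + K_2e^(-t)(0,1).
Applying x_1(0)=4, x_2(0)=-3 gives K_1=4, K_2=1.

x_1(t) = 4e^(6t), x_2(t) = -4e^(6t) + e^(-t)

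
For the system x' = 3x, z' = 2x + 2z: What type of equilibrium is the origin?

unstable node

A = [[3,0],[2,2]]; det(A-λI) = λ^2 - 5λ + 6.
λ = 3, 2: both positive.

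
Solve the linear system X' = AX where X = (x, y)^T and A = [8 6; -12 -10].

x(t) = C_1e^(2t) - C_2e^(-4t), y(t) = -C_1e^(2t) + 2C_2e^(-4t)

Coefficient matrix A = [[8, 6], [-12, -10]].
Characteristic polynomial det(A - λI) = λ^2 + 2λ - 8 = 0.
Eigenvalues λ = 2, -4.
For λ=2: (A-λI) row 1 is [6, 6], so an eigenvector is (1, -1).
For λ=-4: (A-λI) row 1 is [12, 6], so an eigenvector is (-1, 2).
General solution: C_1e^(2t)(1,-1) + C_2e^(-4t)(-1,2).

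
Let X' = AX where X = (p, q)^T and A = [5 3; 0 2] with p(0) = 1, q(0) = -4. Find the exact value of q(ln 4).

A = [[5,3],[0,2]]; eigenvalues λ = 2, 5.
Eigenvectors: (-1,1) for λ=2, (1,0) for λ=5.
From the initial condition, c_1 = -4, c_2 = -3.
q(ln 4) = (-4)(4^2)(1) + (-3)(4^5)(0) = -64.

-64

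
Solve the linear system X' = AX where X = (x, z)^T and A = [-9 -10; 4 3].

x(t) = -c_1e^(-3t)sin(2t) + 2c_1e^(-3t)cos(2t) + 2c_2e^(-3t)sin(2t) + c_2e^(-3t)cos(2t), z(t) = c_1e^(-3t)sin(2t) - c_1e^(-3t)cos(2t) - c_2e^(-3t)sin(2t) - c_2e^(-3t)cos(2t)

Coefficient matrix A = [[-9, -10], [4, 3]].
Characteristic polynomial det(A - λI) = λ^2 + 6λ + 13 = 0.
Eigenvalues λ = -3 ± 2i (complex conjugate pair).
For λ=-3+2i: an eigenvector is (2,-1) - i(-1,1) = (2 + i, -1 - i).
A real fundamental pair from Re and Im of e^((-3+2i)t)v: X_1 = e^(-3t)(cos(2t)·(2,-1) + sin(2t)·(-1,1)), X_2 = e^(-3t)(sin(2t)·(2,-1) - cos(2t)·(-1,1)).
General solution: c_1X_1 + c_2X_2.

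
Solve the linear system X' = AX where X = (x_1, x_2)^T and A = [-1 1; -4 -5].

x_1(t) = -C_1e^(-3t) - C_2te^(-3t) + C_2e^(-3t), x_2(t) = 2C_1e^(-3t) + 2C_2te^(-3t) - 3C_2e^(-3t)

Coefficient matrix A = [[-1, 1], [-4, -5]].
Characteristic polynomial det(A - λI) = λ^2 + 6λ + 9 = 0.
Single eigenvalue λ = -3 with algebraic multiplicity 2.
Eigenvector v = (-1,2); generalized eigenvector w with (A-λI)w=v is (1,-3).
General solution: e^(-3t)[C_1·v + C_2·(t·v + w)].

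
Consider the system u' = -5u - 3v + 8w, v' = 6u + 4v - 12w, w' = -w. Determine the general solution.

Coefficient matrix A = [[-5, -3, 8], [6, 4, -12], [0, 0, -1]].
det(A - λI) = 0 gives eigenvalues λ = 1, -2, -1.
For λ=1: eigenvector (1,-2,0).
For λ=-2: eigenvector (1,-1,0).
For λ=-1: eigenvector (2,0,1).
General solution: K_1e^(t)(1,-2,0) + K_2e^(-2t)(1,-1,0) + K_3e^(-t)(2,0,1).

u(t) = K_1e^(t) + K_2e^(-2t) + 2K_3e^(-t), v(t) = -2K_1e^(t) - K_2e^(-2t), w(t) = K_3e^(-t)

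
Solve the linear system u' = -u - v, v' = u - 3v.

Coefficient matrix A = [[-1, -1], [1, -3]].
Characteristic polynomial det(A - λI) = λ^2 + 4λ + 4 = 0.
Single eigenvalue λ = -2 with algebraic multiplicity 2.
Eigenvector v = (-1,-1); generalized eigenvector w with (A-λI)w=v is (0,1).
General solution: e^(-2t)[K_1·v + K_2·(t·v + w)].

u(t) = -K_1e^(-2t) - K_2te^(-2t), v(t) = -K_1e^(-2t) - K_2te^(-2t) + K_2e^(-2t)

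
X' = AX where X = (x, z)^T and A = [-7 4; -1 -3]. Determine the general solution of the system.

Coefficient matrix A = [[-7, 4], [-1, -3]].
Characteristic polynomial det(A - λI) = λ^2 + 10λ + 25 = 0.
Single eigenvalue λ = -5 with algebraic multiplicity 2.
Eigenvector v = (2,1); generalized eigenvector w with (A-λI)w=v is (1,1).
General solution: e^(-5t)[c_1·v + c_2·(t·v + w)].

x(t) = 2c_1e^(-5t) + 2c_2te^(-5t) + c_2e^(-5t), z(t) = c_1e^(-5t) + c_2te^(-5t) + c_2e^(-5t)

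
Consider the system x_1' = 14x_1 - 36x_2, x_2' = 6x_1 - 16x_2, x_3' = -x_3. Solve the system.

x_1(t) = 3K_1e^(2t) + 2K_2e^(-4t), x_2(t) = K_1e^(2t) + K_2e^(-4t), x_3(t) = K_3e^(-t)

Coefficient matrix A = [[14, -36, 0], [6, -16, 0], [0, 0, -1]].
det(A - λI) = 0 gives eigenvalues λ = 2, -4, -1.
For λ=2: eigenvector (3,1,0).
For λ=-4: eigenvector (2,1,0).
For λ=-1: eigenvector (0,0,1).
General solution: K_1e^(2t)(3,1,0) + K_2e^(-4t)(2,1,0) + K_3e^(-t)(0,0,1).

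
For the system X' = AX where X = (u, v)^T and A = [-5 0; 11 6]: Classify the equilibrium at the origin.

A = [[-5,0],[11,6]]; det(A-λI) = λ^2 - λ - 30.
λ = 6, -5: opposite signs.

saddle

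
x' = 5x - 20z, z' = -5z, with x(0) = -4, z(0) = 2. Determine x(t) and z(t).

x(t) = -8e^(5t) + 4e^(-5t), z(t) = 2e^(-5t)

Coefficient matrix A = [[5, -20], [0, -5]].
Characteristic polynomial det(A - λI) = λ^2 - 25 = 0.
Eigenvalues λ = 5, -5.
For λ=5: (A-λI) row 1 is [0, -20], so an eigenvector is (-1, 0).
For λ=-5: (A-λI) row 1 is [10, -20], so an eigenvector is (2, 1).
General solution: C_1e^(5t)(-1,0) + C_2e^(-5t)(2,1).
Applying x(0)=-4, z(0)=2 gives C_1=8, C_2=2.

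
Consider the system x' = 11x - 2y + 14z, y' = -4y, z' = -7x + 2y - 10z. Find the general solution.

x(t) = 2C_1e^(4t) - C_2e^(-3t) + 2C_3e^(-4t), y(t) = C_3e^(-4t), z(t) = -C_1e^(4t) + C_2e^(-3t) - 2C_3e^(-4t)

Coefficient matrix A = [[11, -2, 14], [0, -4, 0], [-7, 2, -10]].
det(A - λI) = 0 gives eigenvalues λ = 4, -3, -4.
For λ=4: eigenvector (2,0,-1).
For λ=-3: eigenvector (-1,0,1).
For λ=-4: eigenvector (2,1,-2).
General solution: C_1e^(4t)(2,0,-1) + C_2e^(-3t)(-1,0,1) + C_3e^(-4t)(2,1,-2).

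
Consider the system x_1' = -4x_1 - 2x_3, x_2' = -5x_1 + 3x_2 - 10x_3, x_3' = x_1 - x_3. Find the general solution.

x_1(t) = -2c_1e^(-3t) - c_3e^(-2t), x_2(t) = c_2e^(3t) + c_3e^(-2t), x_3(t) = c_1e^(-3t) + c_3e^(-2t)

Coefficient matrix A = [[-4, 0, -2], [-5, 3, -10], [1, 0, -1]].
det(A - λI) = 0 gives eigenvalues λ = -3, 3, -2.
For λ=-3: eigenvector (-2,0,1).
For λ=3: eigenvector (0,1,0).
For λ=-2: eigenvector (-1,1,1).
General solution: c_1e^(-3t)(-2,0,1) + c_2e^(3t)(0,1,0) + c_3e^(-2t)(-1,1,1).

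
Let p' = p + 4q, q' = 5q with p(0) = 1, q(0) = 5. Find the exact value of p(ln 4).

5104

A = [[1,4],[0,5]]; eigenvalues λ = 5, 1.
Eigenvectors: (-1,-1) for λ=5, (1,0) for λ=1.
From the initial condition, c_1 = -5, c_2 = -4.
p(ln 4) = (-5)(4^5)(-1) + (-4)(4^1)(1) = 5104.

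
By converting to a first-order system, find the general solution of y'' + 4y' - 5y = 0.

y(t) = c_1e^(-5t) + c_2e^(t)

Let x_1 = y, x_2 = y'. Then x_1' = x_2 and x_2' = 5x_1 - 4x_2.
A = [[0,1],[5,-4]]; det(A-λI) = λ^2 + 4λ - 5.
Eigenvalues λ = -5, 1 with eigenvectors (1,-5), (1,1).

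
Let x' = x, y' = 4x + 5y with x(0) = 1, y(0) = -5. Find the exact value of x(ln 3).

3

A = [[1,0],[4,5]]; eigenvalues λ = 5, 1.
Eigenvectors: (0,1) for λ=5, (-1,1) for λ=1.
From the initial condition, c_1 = -4, c_2 = -1.
x(ln 3) = (-4)(3^5)(0) + (-1)(3^1)(-1) = 3.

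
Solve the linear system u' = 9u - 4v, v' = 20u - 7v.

u(t) = c_1e^(t)cos(4t) + c_2e^(t)sin(4t), v(t) = c_1e^(t)sin(4t) + 2c_1e^(t)cos(4t) + 2c_2e^(t)sin(4t) - c_2e^(t)cos(4t)

Coefficient matrix A = [[9, -4], [20, -7]].
Characteristic polynomial det(A - λI) = λ^2 - 2λ + 17 = 0.
Eigenvalues λ = 1 ± 4i (complex conjugate pair).
For λ=1+4i: an eigenvector is (1,2) - i(0,1) = (1, 2 - i).
A real fundamental pair from Re and Im of e^((1+4i)t)v: X_1 = e^(t)(cos(4t)·(1,2) + sin(4t)·(0,1)), X_2 = e^(t)(sin(4t)·(1,2) - cos(4t)·(0,1)).
General solution: c_1X_1 + c_2X_2.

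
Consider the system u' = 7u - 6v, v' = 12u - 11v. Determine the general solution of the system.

Coefficient matrix A = [[7, -6], [12, -11]].
Characteristic polynomial det(A - λI) = λ^2 + 4λ - 5 = 0.
Eigenvalues λ = 1, -5.
For λ=1: (A-λI) row 1 is [6, -6], so an eigenvector is (-1, -1).
For λ=-5: (A-λI) row 1 is [12, -6], so an eigenvector is (-1, -2).
General solution: c_1e^(t)(-1,-1) + c_2e^(-5t)(-1,-2).

u(t) = -c_1e^(t) - c_2e^(-5t), v(t) = -c_1e^(t) - 2c_2e^(-5t)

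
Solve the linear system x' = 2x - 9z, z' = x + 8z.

x(t) = 3C_1e^(5t) + 3C_2te^(5t) - C_2e^(5t), z(t) = -C_1e^(5t) - C_2te^(5t)

Coefficient matrix A = [[2, -9], [1, 8]].
Characteristic polynomial det(A - λI) = λ^2 - 10λ + 25 = 0.
Single eigenvalue λ = 5 with algebraic multiplicity 2.
Eigenvector v = (3,-1); generalized eigenvector w with (A-λI)w=v is (-1,0).
General solution: e^(5t)[C_1·v + C_2·(t·v + w)].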